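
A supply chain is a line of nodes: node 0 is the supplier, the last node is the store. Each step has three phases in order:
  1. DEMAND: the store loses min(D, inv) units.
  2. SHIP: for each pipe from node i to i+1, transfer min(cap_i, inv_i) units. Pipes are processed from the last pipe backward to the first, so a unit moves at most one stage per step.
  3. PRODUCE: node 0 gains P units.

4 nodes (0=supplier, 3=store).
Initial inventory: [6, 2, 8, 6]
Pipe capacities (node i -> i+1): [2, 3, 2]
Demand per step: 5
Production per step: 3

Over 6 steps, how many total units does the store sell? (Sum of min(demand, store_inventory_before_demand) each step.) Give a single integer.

Answer: 16

Derivation:
Step 1: sold=5 (running total=5) -> [7 2 8 3]
Step 2: sold=3 (running total=8) -> [8 2 8 2]
Step 3: sold=2 (running total=10) -> [9 2 8 2]
Step 4: sold=2 (running total=12) -> [10 2 8 2]
Step 5: sold=2 (running total=14) -> [11 2 8 2]
Step 6: sold=2 (running total=16) -> [12 2 8 2]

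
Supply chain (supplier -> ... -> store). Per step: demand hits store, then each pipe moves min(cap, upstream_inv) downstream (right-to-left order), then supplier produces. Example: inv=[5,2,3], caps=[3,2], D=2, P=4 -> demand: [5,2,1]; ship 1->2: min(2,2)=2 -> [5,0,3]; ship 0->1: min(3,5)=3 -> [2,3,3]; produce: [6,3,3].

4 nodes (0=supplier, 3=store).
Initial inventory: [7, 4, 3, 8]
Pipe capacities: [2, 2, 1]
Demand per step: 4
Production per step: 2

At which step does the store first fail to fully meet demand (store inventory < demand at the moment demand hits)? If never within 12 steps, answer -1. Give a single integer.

Step 1: demand=4,sold=4 ship[2->3]=1 ship[1->2]=2 ship[0->1]=2 prod=2 -> [7 4 4 5]
Step 2: demand=4,sold=4 ship[2->3]=1 ship[1->2]=2 ship[0->1]=2 prod=2 -> [7 4 5 2]
Step 3: demand=4,sold=2 ship[2->3]=1 ship[1->2]=2 ship[0->1]=2 prod=2 -> [7 4 6 1]
Step 4: demand=4,sold=1 ship[2->3]=1 ship[1->2]=2 ship[0->1]=2 prod=2 -> [7 4 7 1]
Step 5: demand=4,sold=1 ship[2->3]=1 ship[1->2]=2 ship[0->1]=2 prod=2 -> [7 4 8 1]
Step 6: demand=4,sold=1 ship[2->3]=1 ship[1->2]=2 ship[0->1]=2 prod=2 -> [7 4 9 1]
Step 7: demand=4,sold=1 ship[2->3]=1 ship[1->2]=2 ship[0->1]=2 prod=2 -> [7 4 10 1]
Step 8: demand=4,sold=1 ship[2->3]=1 ship[1->2]=2 ship[0->1]=2 prod=2 -> [7 4 11 1]
Step 9: demand=4,sold=1 ship[2->3]=1 ship[1->2]=2 ship[0->1]=2 prod=2 -> [7 4 12 1]
Step 10: demand=4,sold=1 ship[2->3]=1 ship[1->2]=2 ship[0->1]=2 prod=2 -> [7 4 13 1]
Step 11: demand=4,sold=1 ship[2->3]=1 ship[1->2]=2 ship[0->1]=2 prod=2 -> [7 4 14 1]
Step 12: demand=4,sold=1 ship[2->3]=1 ship[1->2]=2 ship[0->1]=2 prod=2 -> [7 4 15 1]
First stockout at step 3

3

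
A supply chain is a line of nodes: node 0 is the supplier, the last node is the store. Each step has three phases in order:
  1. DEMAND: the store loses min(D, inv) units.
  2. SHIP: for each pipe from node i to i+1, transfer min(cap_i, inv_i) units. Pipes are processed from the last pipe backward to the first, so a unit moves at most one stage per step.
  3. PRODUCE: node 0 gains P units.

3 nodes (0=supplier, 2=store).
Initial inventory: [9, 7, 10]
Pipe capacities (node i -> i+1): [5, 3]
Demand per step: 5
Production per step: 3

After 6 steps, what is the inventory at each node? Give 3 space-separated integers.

Step 1: demand=5,sold=5 ship[1->2]=3 ship[0->1]=5 prod=3 -> inv=[7 9 8]
Step 2: demand=5,sold=5 ship[1->2]=3 ship[0->1]=5 prod=3 -> inv=[5 11 6]
Step 3: demand=5,sold=5 ship[1->2]=3 ship[0->1]=5 prod=3 -> inv=[3 13 4]
Step 4: demand=5,sold=4 ship[1->2]=3 ship[0->1]=3 prod=3 -> inv=[3 13 3]
Step 5: demand=5,sold=3 ship[1->2]=3 ship[0->1]=3 prod=3 -> inv=[3 13 3]
Step 6: demand=5,sold=3 ship[1->2]=3 ship[0->1]=3 prod=3 -> inv=[3 13 3]

3 13 3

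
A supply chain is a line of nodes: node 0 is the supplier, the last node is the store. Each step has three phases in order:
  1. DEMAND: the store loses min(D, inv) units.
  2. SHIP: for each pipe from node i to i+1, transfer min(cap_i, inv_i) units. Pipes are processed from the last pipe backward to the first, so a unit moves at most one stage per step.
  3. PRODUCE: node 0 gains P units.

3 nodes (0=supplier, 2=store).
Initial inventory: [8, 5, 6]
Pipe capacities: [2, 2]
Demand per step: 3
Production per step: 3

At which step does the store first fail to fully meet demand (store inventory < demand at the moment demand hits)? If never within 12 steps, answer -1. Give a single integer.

Step 1: demand=3,sold=3 ship[1->2]=2 ship[0->1]=2 prod=3 -> [9 5 5]
Step 2: demand=3,sold=3 ship[1->2]=2 ship[0->1]=2 prod=3 -> [10 5 4]
Step 3: demand=3,sold=3 ship[1->2]=2 ship[0->1]=2 prod=3 -> [11 5 3]
Step 4: demand=3,sold=3 ship[1->2]=2 ship[0->1]=2 prod=3 -> [12 5 2]
Step 5: demand=3,sold=2 ship[1->2]=2 ship[0->1]=2 prod=3 -> [13 5 2]
Step 6: demand=3,sold=2 ship[1->2]=2 ship[0->1]=2 prod=3 -> [14 5 2]
Step 7: demand=3,sold=2 ship[1->2]=2 ship[0->1]=2 prod=3 -> [15 5 2]
Step 8: demand=3,sold=2 ship[1->2]=2 ship[0->1]=2 prod=3 -> [16 5 2]
Step 9: demand=3,sold=2 ship[1->2]=2 ship[0->1]=2 prod=3 -> [17 5 2]
Step 10: demand=3,sold=2 ship[1->2]=2 ship[0->1]=2 prod=3 -> [18 5 2]
Step 11: demand=3,sold=2 ship[1->2]=2 ship[0->1]=2 prod=3 -> [19 5 2]
Step 12: demand=3,sold=2 ship[1->2]=2 ship[0->1]=2 prod=3 -> [20 5 2]
First stockout at step 5

5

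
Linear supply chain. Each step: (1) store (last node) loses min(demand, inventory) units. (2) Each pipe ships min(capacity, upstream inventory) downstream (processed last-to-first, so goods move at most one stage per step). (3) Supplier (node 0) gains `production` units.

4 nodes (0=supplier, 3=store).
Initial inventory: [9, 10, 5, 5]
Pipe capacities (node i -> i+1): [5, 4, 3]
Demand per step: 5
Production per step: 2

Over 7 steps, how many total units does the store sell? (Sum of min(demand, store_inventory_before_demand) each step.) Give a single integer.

Step 1: sold=5 (running total=5) -> [6 11 6 3]
Step 2: sold=3 (running total=8) -> [3 12 7 3]
Step 3: sold=3 (running total=11) -> [2 11 8 3]
Step 4: sold=3 (running total=14) -> [2 9 9 3]
Step 5: sold=3 (running total=17) -> [2 7 10 3]
Step 6: sold=3 (running total=20) -> [2 5 11 3]
Step 7: sold=3 (running total=23) -> [2 3 12 3]

Answer: 23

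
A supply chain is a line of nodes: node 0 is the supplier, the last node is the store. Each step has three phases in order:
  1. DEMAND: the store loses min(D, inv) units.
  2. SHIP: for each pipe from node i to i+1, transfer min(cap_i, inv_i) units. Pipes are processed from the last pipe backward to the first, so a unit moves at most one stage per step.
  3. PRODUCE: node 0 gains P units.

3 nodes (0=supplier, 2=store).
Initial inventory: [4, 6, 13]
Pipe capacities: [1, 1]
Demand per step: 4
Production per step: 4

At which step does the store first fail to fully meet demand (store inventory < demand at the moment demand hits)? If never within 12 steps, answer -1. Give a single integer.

Step 1: demand=4,sold=4 ship[1->2]=1 ship[0->1]=1 prod=4 -> [7 6 10]
Step 2: demand=4,sold=4 ship[1->2]=1 ship[0->1]=1 prod=4 -> [10 6 7]
Step 3: demand=4,sold=4 ship[1->2]=1 ship[0->1]=1 prod=4 -> [13 6 4]
Step 4: demand=4,sold=4 ship[1->2]=1 ship[0->1]=1 prod=4 -> [16 6 1]
Step 5: demand=4,sold=1 ship[1->2]=1 ship[0->1]=1 prod=4 -> [19 6 1]
Step 6: demand=4,sold=1 ship[1->2]=1 ship[0->1]=1 prod=4 -> [22 6 1]
Step 7: demand=4,sold=1 ship[1->2]=1 ship[0->1]=1 prod=4 -> [25 6 1]
Step 8: demand=4,sold=1 ship[1->2]=1 ship[0->1]=1 prod=4 -> [28 6 1]
Step 9: demand=4,sold=1 ship[1->2]=1 ship[0->1]=1 prod=4 -> [31 6 1]
Step 10: demand=4,sold=1 ship[1->2]=1 ship[0->1]=1 prod=4 -> [34 6 1]
Step 11: demand=4,sold=1 ship[1->2]=1 ship[0->1]=1 prod=4 -> [37 6 1]
Step 12: demand=4,sold=1 ship[1->2]=1 ship[0->1]=1 prod=4 -> [40 6 1]
First stockout at step 5

5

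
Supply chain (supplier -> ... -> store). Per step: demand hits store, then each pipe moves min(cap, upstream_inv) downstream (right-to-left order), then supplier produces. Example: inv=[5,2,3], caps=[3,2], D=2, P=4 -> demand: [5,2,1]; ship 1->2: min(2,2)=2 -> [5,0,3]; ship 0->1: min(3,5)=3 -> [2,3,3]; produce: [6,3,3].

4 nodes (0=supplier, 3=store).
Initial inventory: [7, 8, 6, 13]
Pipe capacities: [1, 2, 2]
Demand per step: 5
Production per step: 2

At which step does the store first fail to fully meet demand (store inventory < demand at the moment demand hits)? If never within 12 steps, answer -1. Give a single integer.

Step 1: demand=5,sold=5 ship[2->3]=2 ship[1->2]=2 ship[0->1]=1 prod=2 -> [8 7 6 10]
Step 2: demand=5,sold=5 ship[2->3]=2 ship[1->2]=2 ship[0->1]=1 prod=2 -> [9 6 6 7]
Step 3: demand=5,sold=5 ship[2->3]=2 ship[1->2]=2 ship[0->1]=1 prod=2 -> [10 5 6 4]
Step 4: demand=5,sold=4 ship[2->3]=2 ship[1->2]=2 ship[0->1]=1 prod=2 -> [11 4 6 2]
Step 5: demand=5,sold=2 ship[2->3]=2 ship[1->2]=2 ship[0->1]=1 prod=2 -> [12 3 6 2]
Step 6: demand=5,sold=2 ship[2->3]=2 ship[1->2]=2 ship[0->1]=1 prod=2 -> [13 2 6 2]
Step 7: demand=5,sold=2 ship[2->3]=2 ship[1->2]=2 ship[0->1]=1 prod=2 -> [14 1 6 2]
Step 8: demand=5,sold=2 ship[2->3]=2 ship[1->2]=1 ship[0->1]=1 prod=2 -> [15 1 5 2]
Step 9: demand=5,sold=2 ship[2->3]=2 ship[1->2]=1 ship[0->1]=1 prod=2 -> [16 1 4 2]
Step 10: demand=5,sold=2 ship[2->3]=2 ship[1->2]=1 ship[0->1]=1 prod=2 -> [17 1 3 2]
Step 11: demand=5,sold=2 ship[2->3]=2 ship[1->2]=1 ship[0->1]=1 prod=2 -> [18 1 2 2]
Step 12: demand=5,sold=2 ship[2->3]=2 ship[1->2]=1 ship[0->1]=1 prod=2 -> [19 1 1 2]
First stockout at step 4

4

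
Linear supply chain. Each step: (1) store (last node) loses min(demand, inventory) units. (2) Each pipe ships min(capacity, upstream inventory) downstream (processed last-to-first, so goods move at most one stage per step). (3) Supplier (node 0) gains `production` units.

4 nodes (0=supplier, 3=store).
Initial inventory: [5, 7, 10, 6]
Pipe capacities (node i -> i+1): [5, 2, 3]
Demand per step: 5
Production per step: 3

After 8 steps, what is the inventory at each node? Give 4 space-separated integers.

Step 1: demand=5,sold=5 ship[2->3]=3 ship[1->2]=2 ship[0->1]=5 prod=3 -> inv=[3 10 9 4]
Step 2: demand=5,sold=4 ship[2->3]=3 ship[1->2]=2 ship[0->1]=3 prod=3 -> inv=[3 11 8 3]
Step 3: demand=5,sold=3 ship[2->3]=3 ship[1->2]=2 ship[0->1]=3 prod=3 -> inv=[3 12 7 3]
Step 4: demand=5,sold=3 ship[2->3]=3 ship[1->2]=2 ship[0->1]=3 prod=3 -> inv=[3 13 6 3]
Step 5: demand=5,sold=3 ship[2->3]=3 ship[1->2]=2 ship[0->1]=3 prod=3 -> inv=[3 14 5 3]
Step 6: demand=5,sold=3 ship[2->3]=3 ship[1->2]=2 ship[0->1]=3 prod=3 -> inv=[3 15 4 3]
Step 7: demand=5,sold=3 ship[2->3]=3 ship[1->2]=2 ship[0->1]=3 prod=3 -> inv=[3 16 3 3]
Step 8: demand=5,sold=3 ship[2->3]=3 ship[1->2]=2 ship[0->1]=3 prod=3 -> inv=[3 17 2 3]

3 17 2 3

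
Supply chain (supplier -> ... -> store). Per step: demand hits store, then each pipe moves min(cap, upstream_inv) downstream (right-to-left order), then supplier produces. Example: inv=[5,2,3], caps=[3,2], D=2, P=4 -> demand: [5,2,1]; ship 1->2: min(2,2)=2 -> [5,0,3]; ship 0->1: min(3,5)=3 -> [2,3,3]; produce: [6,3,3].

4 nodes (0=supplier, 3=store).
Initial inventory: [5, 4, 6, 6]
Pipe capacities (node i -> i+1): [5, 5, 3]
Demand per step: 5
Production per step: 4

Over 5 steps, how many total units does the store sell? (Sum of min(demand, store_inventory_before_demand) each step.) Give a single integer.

Step 1: sold=5 (running total=5) -> [4 5 7 4]
Step 2: sold=4 (running total=9) -> [4 4 9 3]
Step 3: sold=3 (running total=12) -> [4 4 10 3]
Step 4: sold=3 (running total=15) -> [4 4 11 3]
Step 5: sold=3 (running total=18) -> [4 4 12 3]

Answer: 18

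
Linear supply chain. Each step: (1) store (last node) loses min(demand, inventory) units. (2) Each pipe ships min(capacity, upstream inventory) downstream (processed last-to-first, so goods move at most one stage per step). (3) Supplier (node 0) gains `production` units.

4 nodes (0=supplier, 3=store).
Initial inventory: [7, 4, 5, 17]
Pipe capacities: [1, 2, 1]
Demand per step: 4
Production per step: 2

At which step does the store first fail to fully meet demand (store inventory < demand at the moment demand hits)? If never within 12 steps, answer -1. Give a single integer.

Step 1: demand=4,sold=4 ship[2->3]=1 ship[1->2]=2 ship[0->1]=1 prod=2 -> [8 3 6 14]
Step 2: demand=4,sold=4 ship[2->3]=1 ship[1->2]=2 ship[0->1]=1 prod=2 -> [9 2 7 11]
Step 3: demand=4,sold=4 ship[2->3]=1 ship[1->2]=2 ship[0->1]=1 prod=2 -> [10 1 8 8]
Step 4: demand=4,sold=4 ship[2->3]=1 ship[1->2]=1 ship[0->1]=1 prod=2 -> [11 1 8 5]
Step 5: demand=4,sold=4 ship[2->3]=1 ship[1->2]=1 ship[0->1]=1 prod=2 -> [12 1 8 2]
Step 6: demand=4,sold=2 ship[2->3]=1 ship[1->2]=1 ship[0->1]=1 prod=2 -> [13 1 8 1]
Step 7: demand=4,sold=1 ship[2->3]=1 ship[1->2]=1 ship[0->1]=1 prod=2 -> [14 1 8 1]
Step 8: demand=4,sold=1 ship[2->3]=1 ship[1->2]=1 ship[0->1]=1 prod=2 -> [15 1 8 1]
Step 9: demand=4,sold=1 ship[2->3]=1 ship[1->2]=1 ship[0->1]=1 prod=2 -> [16 1 8 1]
Step 10: demand=4,sold=1 ship[2->3]=1 ship[1->2]=1 ship[0->1]=1 prod=2 -> [17 1 8 1]
Step 11: demand=4,sold=1 ship[2->3]=1 ship[1->2]=1 ship[0->1]=1 prod=2 -> [18 1 8 1]
Step 12: demand=4,sold=1 ship[2->3]=1 ship[1->2]=1 ship[0->1]=1 prod=2 -> [19 1 8 1]
First stockout at step 6

6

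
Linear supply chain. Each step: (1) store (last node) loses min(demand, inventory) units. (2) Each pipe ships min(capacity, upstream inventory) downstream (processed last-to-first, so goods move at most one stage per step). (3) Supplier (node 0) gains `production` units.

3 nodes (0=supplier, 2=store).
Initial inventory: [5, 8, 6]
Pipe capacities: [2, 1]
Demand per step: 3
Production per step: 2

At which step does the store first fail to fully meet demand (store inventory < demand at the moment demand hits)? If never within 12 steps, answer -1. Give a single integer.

Step 1: demand=3,sold=3 ship[1->2]=1 ship[0->1]=2 prod=2 -> [5 9 4]
Step 2: demand=3,sold=3 ship[1->2]=1 ship[0->1]=2 prod=2 -> [5 10 2]
Step 3: demand=3,sold=2 ship[1->2]=1 ship[0->1]=2 prod=2 -> [5 11 1]
Step 4: demand=3,sold=1 ship[1->2]=1 ship[0->1]=2 prod=2 -> [5 12 1]
Step 5: demand=3,sold=1 ship[1->2]=1 ship[0->1]=2 prod=2 -> [5 13 1]
Step 6: demand=3,sold=1 ship[1->2]=1 ship[0->1]=2 prod=2 -> [5 14 1]
Step 7: demand=3,sold=1 ship[1->2]=1 ship[0->1]=2 prod=2 -> [5 15 1]
Step 8: demand=3,sold=1 ship[1->2]=1 ship[0->1]=2 prod=2 -> [5 16 1]
Step 9: demand=3,sold=1 ship[1->2]=1 ship[0->1]=2 prod=2 -> [5 17 1]
Step 10: demand=3,sold=1 ship[1->2]=1 ship[0->1]=2 prod=2 -> [5 18 1]
Step 11: demand=3,sold=1 ship[1->2]=1 ship[0->1]=2 prod=2 -> [5 19 1]
Step 12: demand=3,sold=1 ship[1->2]=1 ship[0->1]=2 prod=2 -> [5 20 1]
First stockout at step 3

3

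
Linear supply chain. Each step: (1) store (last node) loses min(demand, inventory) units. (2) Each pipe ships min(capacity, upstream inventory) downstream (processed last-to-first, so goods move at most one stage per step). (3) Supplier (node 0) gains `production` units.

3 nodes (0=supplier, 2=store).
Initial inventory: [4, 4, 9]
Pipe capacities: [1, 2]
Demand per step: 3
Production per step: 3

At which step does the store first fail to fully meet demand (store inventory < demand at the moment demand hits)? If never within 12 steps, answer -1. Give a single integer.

Step 1: demand=3,sold=3 ship[1->2]=2 ship[0->1]=1 prod=3 -> [6 3 8]
Step 2: demand=3,sold=3 ship[1->2]=2 ship[0->1]=1 prod=3 -> [8 2 7]
Step 3: demand=3,sold=3 ship[1->2]=2 ship[0->1]=1 prod=3 -> [10 1 6]
Step 4: demand=3,sold=3 ship[1->2]=1 ship[0->1]=1 prod=3 -> [12 1 4]
Step 5: demand=3,sold=3 ship[1->2]=1 ship[0->1]=1 prod=3 -> [14 1 2]
Step 6: demand=3,sold=2 ship[1->2]=1 ship[0->1]=1 prod=3 -> [16 1 1]
Step 7: demand=3,sold=1 ship[1->2]=1 ship[0->1]=1 prod=3 -> [18 1 1]
Step 8: demand=3,sold=1 ship[1->2]=1 ship[0->1]=1 prod=3 -> [20 1 1]
Step 9: demand=3,sold=1 ship[1->2]=1 ship[0->1]=1 prod=3 -> [22 1 1]
Step 10: demand=3,sold=1 ship[1->2]=1 ship[0->1]=1 prod=3 -> [24 1 1]
Step 11: demand=3,sold=1 ship[1->2]=1 ship[0->1]=1 prod=3 -> [26 1 1]
Step 12: demand=3,sold=1 ship[1->2]=1 ship[0->1]=1 prod=3 -> [28 1 1]
First stockout at step 6

6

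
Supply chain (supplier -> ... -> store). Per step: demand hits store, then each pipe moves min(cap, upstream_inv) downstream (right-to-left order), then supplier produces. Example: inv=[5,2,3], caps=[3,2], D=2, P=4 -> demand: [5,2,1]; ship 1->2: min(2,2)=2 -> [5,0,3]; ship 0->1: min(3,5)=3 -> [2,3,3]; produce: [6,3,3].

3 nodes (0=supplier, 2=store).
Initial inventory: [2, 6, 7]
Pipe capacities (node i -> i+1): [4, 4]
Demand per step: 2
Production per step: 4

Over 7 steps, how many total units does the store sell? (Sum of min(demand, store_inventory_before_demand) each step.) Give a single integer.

Answer: 14

Derivation:
Step 1: sold=2 (running total=2) -> [4 4 9]
Step 2: sold=2 (running total=4) -> [4 4 11]
Step 3: sold=2 (running total=6) -> [4 4 13]
Step 4: sold=2 (running total=8) -> [4 4 15]
Step 5: sold=2 (running total=10) -> [4 4 17]
Step 6: sold=2 (running total=12) -> [4 4 19]
Step 7: sold=2 (running total=14) -> [4 4 21]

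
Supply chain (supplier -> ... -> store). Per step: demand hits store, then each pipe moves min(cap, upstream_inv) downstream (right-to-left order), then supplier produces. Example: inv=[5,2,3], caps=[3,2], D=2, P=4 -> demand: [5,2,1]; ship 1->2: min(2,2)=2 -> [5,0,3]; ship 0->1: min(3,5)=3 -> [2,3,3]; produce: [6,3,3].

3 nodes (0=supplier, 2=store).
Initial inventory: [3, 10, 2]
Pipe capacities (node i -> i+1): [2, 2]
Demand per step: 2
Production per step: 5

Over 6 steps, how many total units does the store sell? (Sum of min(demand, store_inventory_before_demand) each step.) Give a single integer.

Answer: 12

Derivation:
Step 1: sold=2 (running total=2) -> [6 10 2]
Step 2: sold=2 (running total=4) -> [9 10 2]
Step 3: sold=2 (running total=6) -> [12 10 2]
Step 4: sold=2 (running total=8) -> [15 10 2]
Step 5: sold=2 (running total=10) -> [18 10 2]
Step 6: sold=2 (running total=12) -> [21 10 2]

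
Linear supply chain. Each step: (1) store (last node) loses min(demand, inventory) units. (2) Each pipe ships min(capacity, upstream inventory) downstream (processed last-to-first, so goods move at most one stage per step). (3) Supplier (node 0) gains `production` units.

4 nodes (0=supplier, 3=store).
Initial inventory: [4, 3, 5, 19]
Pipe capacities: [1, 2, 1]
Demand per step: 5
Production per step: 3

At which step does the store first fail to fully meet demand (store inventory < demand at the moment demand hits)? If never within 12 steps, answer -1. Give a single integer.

Step 1: demand=5,sold=5 ship[2->3]=1 ship[1->2]=2 ship[0->1]=1 prod=3 -> [6 2 6 15]
Step 2: demand=5,sold=5 ship[2->3]=1 ship[1->2]=2 ship[0->1]=1 prod=3 -> [8 1 7 11]
Step 3: demand=5,sold=5 ship[2->3]=1 ship[1->2]=1 ship[0->1]=1 prod=3 -> [10 1 7 7]
Step 4: demand=5,sold=5 ship[2->3]=1 ship[1->2]=1 ship[0->1]=1 prod=3 -> [12 1 7 3]
Step 5: demand=5,sold=3 ship[2->3]=1 ship[1->2]=1 ship[0->1]=1 prod=3 -> [14 1 7 1]
Step 6: demand=5,sold=1 ship[2->3]=1 ship[1->2]=1 ship[0->1]=1 prod=3 -> [16 1 7 1]
Step 7: demand=5,sold=1 ship[2->3]=1 ship[1->2]=1 ship[0->1]=1 prod=3 -> [18 1 7 1]
Step 8: demand=5,sold=1 ship[2->3]=1 ship[1->2]=1 ship[0->1]=1 prod=3 -> [20 1 7 1]
Step 9: demand=5,sold=1 ship[2->3]=1 ship[1->2]=1 ship[0->1]=1 prod=3 -> [22 1 7 1]
Step 10: demand=5,sold=1 ship[2->3]=1 ship[1->2]=1 ship[0->1]=1 prod=3 -> [24 1 7 1]
Step 11: demand=5,sold=1 ship[2->3]=1 ship[1->2]=1 ship[0->1]=1 prod=3 -> [26 1 7 1]
Step 12: demand=5,sold=1 ship[2->3]=1 ship[1->2]=1 ship[0->1]=1 prod=3 -> [28 1 7 1]
First stockout at step 5

5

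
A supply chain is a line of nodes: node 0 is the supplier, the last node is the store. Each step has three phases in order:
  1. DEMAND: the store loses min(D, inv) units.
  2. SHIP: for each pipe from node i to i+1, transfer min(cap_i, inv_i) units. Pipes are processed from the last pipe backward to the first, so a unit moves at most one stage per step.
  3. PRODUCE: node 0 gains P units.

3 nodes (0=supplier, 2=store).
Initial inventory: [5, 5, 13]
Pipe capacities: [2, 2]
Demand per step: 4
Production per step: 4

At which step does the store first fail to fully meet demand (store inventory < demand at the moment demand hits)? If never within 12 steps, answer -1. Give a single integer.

Step 1: demand=4,sold=4 ship[1->2]=2 ship[0->1]=2 prod=4 -> [7 5 11]
Step 2: demand=4,sold=4 ship[1->2]=2 ship[0->1]=2 prod=4 -> [9 5 9]
Step 3: demand=4,sold=4 ship[1->2]=2 ship[0->1]=2 prod=4 -> [11 5 7]
Step 4: demand=4,sold=4 ship[1->2]=2 ship[0->1]=2 prod=4 -> [13 5 5]
Step 5: demand=4,sold=4 ship[1->2]=2 ship[0->1]=2 prod=4 -> [15 5 3]
Step 6: demand=4,sold=3 ship[1->2]=2 ship[0->1]=2 prod=4 -> [17 5 2]
Step 7: demand=4,sold=2 ship[1->2]=2 ship[0->1]=2 prod=4 -> [19 5 2]
Step 8: demand=4,sold=2 ship[1->2]=2 ship[0->1]=2 prod=4 -> [21 5 2]
Step 9: demand=4,sold=2 ship[1->2]=2 ship[0->1]=2 prod=4 -> [23 5 2]
Step 10: demand=4,sold=2 ship[1->2]=2 ship[0->1]=2 prod=4 -> [25 5 2]
Step 11: demand=4,sold=2 ship[1->2]=2 ship[0->1]=2 prod=4 -> [27 5 2]
Step 12: demand=4,sold=2 ship[1->2]=2 ship[0->1]=2 prod=4 -> [29 5 2]
First stockout at step 6

6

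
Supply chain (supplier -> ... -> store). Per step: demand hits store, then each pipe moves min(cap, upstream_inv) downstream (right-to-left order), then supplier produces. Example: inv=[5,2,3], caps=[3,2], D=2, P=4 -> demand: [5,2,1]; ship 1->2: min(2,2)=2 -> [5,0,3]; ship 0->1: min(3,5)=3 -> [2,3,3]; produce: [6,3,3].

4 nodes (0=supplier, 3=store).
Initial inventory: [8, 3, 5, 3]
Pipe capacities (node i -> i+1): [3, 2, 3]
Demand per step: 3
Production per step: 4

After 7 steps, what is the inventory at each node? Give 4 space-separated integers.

Step 1: demand=3,sold=3 ship[2->3]=3 ship[1->2]=2 ship[0->1]=3 prod=4 -> inv=[9 4 4 3]
Step 2: demand=3,sold=3 ship[2->3]=3 ship[1->2]=2 ship[0->1]=3 prod=4 -> inv=[10 5 3 3]
Step 3: demand=3,sold=3 ship[2->3]=3 ship[1->2]=2 ship[0->1]=3 prod=4 -> inv=[11 6 2 3]
Step 4: demand=3,sold=3 ship[2->3]=2 ship[1->2]=2 ship[0->1]=3 prod=4 -> inv=[12 7 2 2]
Step 5: demand=3,sold=2 ship[2->3]=2 ship[1->2]=2 ship[0->1]=3 prod=4 -> inv=[13 8 2 2]
Step 6: demand=3,sold=2 ship[2->3]=2 ship[1->2]=2 ship[0->1]=3 prod=4 -> inv=[14 9 2 2]
Step 7: demand=3,sold=2 ship[2->3]=2 ship[1->2]=2 ship[0->1]=3 prod=4 -> inv=[15 10 2 2]

15 10 2 2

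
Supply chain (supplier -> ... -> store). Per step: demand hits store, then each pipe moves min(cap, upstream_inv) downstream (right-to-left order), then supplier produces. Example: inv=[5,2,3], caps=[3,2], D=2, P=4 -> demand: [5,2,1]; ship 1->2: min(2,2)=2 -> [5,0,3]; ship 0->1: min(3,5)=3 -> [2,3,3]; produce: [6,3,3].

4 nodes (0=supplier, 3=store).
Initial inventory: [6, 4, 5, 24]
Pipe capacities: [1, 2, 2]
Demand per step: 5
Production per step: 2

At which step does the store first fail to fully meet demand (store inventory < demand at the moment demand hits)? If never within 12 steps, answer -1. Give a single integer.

Step 1: demand=5,sold=5 ship[2->3]=2 ship[1->2]=2 ship[0->1]=1 prod=2 -> [7 3 5 21]
Step 2: demand=5,sold=5 ship[2->3]=2 ship[1->2]=2 ship[0->1]=1 prod=2 -> [8 2 5 18]
Step 3: demand=5,sold=5 ship[2->3]=2 ship[1->2]=2 ship[0->1]=1 prod=2 -> [9 1 5 15]
Step 4: demand=5,sold=5 ship[2->3]=2 ship[1->2]=1 ship[0->1]=1 prod=2 -> [10 1 4 12]
Step 5: demand=5,sold=5 ship[2->3]=2 ship[1->2]=1 ship[0->1]=1 prod=2 -> [11 1 3 9]
Step 6: demand=5,sold=5 ship[2->3]=2 ship[1->2]=1 ship[0->1]=1 prod=2 -> [12 1 2 6]
Step 7: demand=5,sold=5 ship[2->3]=2 ship[1->2]=1 ship[0->1]=1 prod=2 -> [13 1 1 3]
Step 8: demand=5,sold=3 ship[2->3]=1 ship[1->2]=1 ship[0->1]=1 prod=2 -> [14 1 1 1]
Step 9: demand=5,sold=1 ship[2->3]=1 ship[1->2]=1 ship[0->1]=1 prod=2 -> [15 1 1 1]
Step 10: demand=5,sold=1 ship[2->3]=1 ship[1->2]=1 ship[0->1]=1 prod=2 -> [16 1 1 1]
Step 11: demand=5,sold=1 ship[2->3]=1 ship[1->2]=1 ship[0->1]=1 prod=2 -> [17 1 1 1]
Step 12: demand=5,sold=1 ship[2->3]=1 ship[1->2]=1 ship[0->1]=1 prod=2 -> [18 1 1 1]
First stockout at step 8

8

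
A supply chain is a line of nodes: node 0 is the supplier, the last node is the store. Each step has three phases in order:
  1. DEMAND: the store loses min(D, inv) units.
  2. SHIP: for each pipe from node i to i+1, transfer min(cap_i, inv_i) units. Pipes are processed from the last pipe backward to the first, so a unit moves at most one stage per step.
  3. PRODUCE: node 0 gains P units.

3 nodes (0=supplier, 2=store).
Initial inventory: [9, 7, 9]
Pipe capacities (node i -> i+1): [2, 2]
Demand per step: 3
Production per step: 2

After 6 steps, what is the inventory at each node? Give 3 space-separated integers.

Step 1: demand=3,sold=3 ship[1->2]=2 ship[0->1]=2 prod=2 -> inv=[9 7 8]
Step 2: demand=3,sold=3 ship[1->2]=2 ship[0->1]=2 prod=2 -> inv=[9 7 7]
Step 3: demand=3,sold=3 ship[1->2]=2 ship[0->1]=2 prod=2 -> inv=[9 7 6]
Step 4: demand=3,sold=3 ship[1->2]=2 ship[0->1]=2 prod=2 -> inv=[9 7 5]
Step 5: demand=3,sold=3 ship[1->2]=2 ship[0->1]=2 prod=2 -> inv=[9 7 4]
Step 6: demand=3,sold=3 ship[1->2]=2 ship[0->1]=2 prod=2 -> inv=[9 7 3]

9 7 3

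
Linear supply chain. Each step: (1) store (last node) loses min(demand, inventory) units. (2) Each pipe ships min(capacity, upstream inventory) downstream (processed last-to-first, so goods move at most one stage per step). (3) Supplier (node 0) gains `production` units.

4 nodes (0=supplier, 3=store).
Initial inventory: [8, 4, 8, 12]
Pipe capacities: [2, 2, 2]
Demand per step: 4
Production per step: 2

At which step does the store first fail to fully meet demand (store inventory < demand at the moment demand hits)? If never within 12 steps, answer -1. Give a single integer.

Step 1: demand=4,sold=4 ship[2->3]=2 ship[1->2]=2 ship[0->1]=2 prod=2 -> [8 4 8 10]
Step 2: demand=4,sold=4 ship[2->3]=2 ship[1->2]=2 ship[0->1]=2 prod=2 -> [8 4 8 8]
Step 3: demand=4,sold=4 ship[2->3]=2 ship[1->2]=2 ship[0->1]=2 prod=2 -> [8 4 8 6]
Step 4: demand=4,sold=4 ship[2->3]=2 ship[1->2]=2 ship[0->1]=2 prod=2 -> [8 4 8 4]
Step 5: demand=4,sold=4 ship[2->3]=2 ship[1->2]=2 ship[0->1]=2 prod=2 -> [8 4 8 2]
Step 6: demand=4,sold=2 ship[2->3]=2 ship[1->2]=2 ship[0->1]=2 prod=2 -> [8 4 8 2]
Step 7: demand=4,sold=2 ship[2->3]=2 ship[1->2]=2 ship[0->1]=2 prod=2 -> [8 4 8 2]
Step 8: demand=4,sold=2 ship[2->3]=2 ship[1->2]=2 ship[0->1]=2 prod=2 -> [8 4 8 2]
Step 9: demand=4,sold=2 ship[2->3]=2 ship[1->2]=2 ship[0->1]=2 prod=2 -> [8 4 8 2]
Step 10: demand=4,sold=2 ship[2->3]=2 ship[1->2]=2 ship[0->1]=2 prod=2 -> [8 4 8 2]
Step 11: demand=4,sold=2 ship[2->3]=2 ship[1->2]=2 ship[0->1]=2 prod=2 -> [8 4 8 2]
Step 12: demand=4,sold=2 ship[2->3]=2 ship[1->2]=2 ship[0->1]=2 prod=2 -> [8 4 8 2]
First stockout at step 6

6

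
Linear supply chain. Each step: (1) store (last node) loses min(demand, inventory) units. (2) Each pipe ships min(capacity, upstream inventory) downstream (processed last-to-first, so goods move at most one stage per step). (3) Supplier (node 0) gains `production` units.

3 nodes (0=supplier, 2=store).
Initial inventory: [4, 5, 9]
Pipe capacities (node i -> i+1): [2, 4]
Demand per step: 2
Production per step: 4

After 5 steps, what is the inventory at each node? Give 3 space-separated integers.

Step 1: demand=2,sold=2 ship[1->2]=4 ship[0->1]=2 prod=4 -> inv=[6 3 11]
Step 2: demand=2,sold=2 ship[1->2]=3 ship[0->1]=2 prod=4 -> inv=[8 2 12]
Step 3: demand=2,sold=2 ship[1->2]=2 ship[0->1]=2 prod=4 -> inv=[10 2 12]
Step 4: demand=2,sold=2 ship[1->2]=2 ship[0->1]=2 prod=4 -> inv=[12 2 12]
Step 5: demand=2,sold=2 ship[1->2]=2 ship[0->1]=2 prod=4 -> inv=[14 2 12]

14 2 12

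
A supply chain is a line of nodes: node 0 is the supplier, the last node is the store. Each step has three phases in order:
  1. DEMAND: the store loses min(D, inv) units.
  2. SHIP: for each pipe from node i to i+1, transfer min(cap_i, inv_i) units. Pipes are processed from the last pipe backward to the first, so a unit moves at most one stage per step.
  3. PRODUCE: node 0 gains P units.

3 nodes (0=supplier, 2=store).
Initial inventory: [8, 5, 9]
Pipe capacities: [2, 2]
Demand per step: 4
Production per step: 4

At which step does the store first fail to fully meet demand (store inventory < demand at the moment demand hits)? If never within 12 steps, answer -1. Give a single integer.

Step 1: demand=4,sold=4 ship[1->2]=2 ship[0->1]=2 prod=4 -> [10 5 7]
Step 2: demand=4,sold=4 ship[1->2]=2 ship[0->1]=2 prod=4 -> [12 5 5]
Step 3: demand=4,sold=4 ship[1->2]=2 ship[0->1]=2 prod=4 -> [14 5 3]
Step 4: demand=4,sold=3 ship[1->2]=2 ship[0->1]=2 prod=4 -> [16 5 2]
Step 5: demand=4,sold=2 ship[1->2]=2 ship[0->1]=2 prod=4 -> [18 5 2]
Step 6: demand=4,sold=2 ship[1->2]=2 ship[0->1]=2 prod=4 -> [20 5 2]
Step 7: demand=4,sold=2 ship[1->2]=2 ship[0->1]=2 prod=4 -> [22 5 2]
Step 8: demand=4,sold=2 ship[1->2]=2 ship[0->1]=2 prod=4 -> [24 5 2]
Step 9: demand=4,sold=2 ship[1->2]=2 ship[0->1]=2 prod=4 -> [26 5 2]
Step 10: demand=4,sold=2 ship[1->2]=2 ship[0->1]=2 prod=4 -> [28 5 2]
Step 11: demand=4,sold=2 ship[1->2]=2 ship[0->1]=2 prod=4 -> [30 5 2]
Step 12: demand=4,sold=2 ship[1->2]=2 ship[0->1]=2 prod=4 -> [32 5 2]
First stockout at step 4

4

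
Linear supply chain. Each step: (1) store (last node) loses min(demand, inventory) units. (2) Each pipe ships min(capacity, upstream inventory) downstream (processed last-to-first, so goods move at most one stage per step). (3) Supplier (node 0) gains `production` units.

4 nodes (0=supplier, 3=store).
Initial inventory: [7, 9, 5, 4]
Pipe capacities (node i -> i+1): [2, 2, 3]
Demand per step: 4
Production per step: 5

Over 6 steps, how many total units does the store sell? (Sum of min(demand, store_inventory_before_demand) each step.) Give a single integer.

Answer: 17

Derivation:
Step 1: sold=4 (running total=4) -> [10 9 4 3]
Step 2: sold=3 (running total=7) -> [13 9 3 3]
Step 3: sold=3 (running total=10) -> [16 9 2 3]
Step 4: sold=3 (running total=13) -> [19 9 2 2]
Step 5: sold=2 (running total=15) -> [22 9 2 2]
Step 6: sold=2 (running total=17) -> [25 9 2 2]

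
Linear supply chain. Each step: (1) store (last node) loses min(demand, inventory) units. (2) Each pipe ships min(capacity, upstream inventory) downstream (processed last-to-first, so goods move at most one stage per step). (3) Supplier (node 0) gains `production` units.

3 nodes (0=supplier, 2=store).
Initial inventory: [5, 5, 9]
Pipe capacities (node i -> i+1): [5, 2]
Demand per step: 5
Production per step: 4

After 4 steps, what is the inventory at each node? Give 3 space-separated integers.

Step 1: demand=5,sold=5 ship[1->2]=2 ship[0->1]=5 prod=4 -> inv=[4 8 6]
Step 2: demand=5,sold=5 ship[1->2]=2 ship[0->1]=4 prod=4 -> inv=[4 10 3]
Step 3: demand=5,sold=3 ship[1->2]=2 ship[0->1]=4 prod=4 -> inv=[4 12 2]
Step 4: demand=5,sold=2 ship[1->2]=2 ship[0->1]=4 prod=4 -> inv=[4 14 2]

4 14 2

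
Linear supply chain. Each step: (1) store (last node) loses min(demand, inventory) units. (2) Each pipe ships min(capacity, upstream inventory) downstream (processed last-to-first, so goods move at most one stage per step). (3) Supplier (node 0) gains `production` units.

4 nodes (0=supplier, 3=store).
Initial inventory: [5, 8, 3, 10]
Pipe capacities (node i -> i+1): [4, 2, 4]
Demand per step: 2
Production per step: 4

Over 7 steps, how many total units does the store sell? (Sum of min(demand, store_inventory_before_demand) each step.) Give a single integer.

Step 1: sold=2 (running total=2) -> [5 10 2 11]
Step 2: sold=2 (running total=4) -> [5 12 2 11]
Step 3: sold=2 (running total=6) -> [5 14 2 11]
Step 4: sold=2 (running total=8) -> [5 16 2 11]
Step 5: sold=2 (running total=10) -> [5 18 2 11]
Step 6: sold=2 (running total=12) -> [5 20 2 11]
Step 7: sold=2 (running total=14) -> [5 22 2 11]

Answer: 14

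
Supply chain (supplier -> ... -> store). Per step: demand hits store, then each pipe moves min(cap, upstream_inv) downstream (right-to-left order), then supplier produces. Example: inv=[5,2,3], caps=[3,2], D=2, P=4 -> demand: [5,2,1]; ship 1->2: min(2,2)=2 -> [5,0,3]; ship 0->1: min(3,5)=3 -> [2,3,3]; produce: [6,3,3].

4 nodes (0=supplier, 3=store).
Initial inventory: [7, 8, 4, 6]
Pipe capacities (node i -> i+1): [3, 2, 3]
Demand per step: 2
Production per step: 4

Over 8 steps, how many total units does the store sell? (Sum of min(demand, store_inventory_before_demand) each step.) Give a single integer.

Step 1: sold=2 (running total=2) -> [8 9 3 7]
Step 2: sold=2 (running total=4) -> [9 10 2 8]
Step 3: sold=2 (running total=6) -> [10 11 2 8]
Step 4: sold=2 (running total=8) -> [11 12 2 8]
Step 5: sold=2 (running total=10) -> [12 13 2 8]
Step 6: sold=2 (running total=12) -> [13 14 2 8]
Step 7: sold=2 (running total=14) -> [14 15 2 8]
Step 8: sold=2 (running total=16) -> [15 16 2 8]

Answer: 16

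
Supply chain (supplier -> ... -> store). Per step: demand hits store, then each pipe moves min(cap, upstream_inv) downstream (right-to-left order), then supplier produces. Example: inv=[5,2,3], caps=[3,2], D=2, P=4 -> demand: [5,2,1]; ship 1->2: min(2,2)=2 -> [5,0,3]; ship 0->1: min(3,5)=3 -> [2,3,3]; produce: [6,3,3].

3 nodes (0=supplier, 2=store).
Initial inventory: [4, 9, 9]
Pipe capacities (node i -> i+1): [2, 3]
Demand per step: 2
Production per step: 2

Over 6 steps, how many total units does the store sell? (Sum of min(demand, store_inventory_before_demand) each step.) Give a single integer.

Step 1: sold=2 (running total=2) -> [4 8 10]
Step 2: sold=2 (running total=4) -> [4 7 11]
Step 3: sold=2 (running total=6) -> [4 6 12]
Step 4: sold=2 (running total=8) -> [4 5 13]
Step 5: sold=2 (running total=10) -> [4 4 14]
Step 6: sold=2 (running total=12) -> [4 3 15]

Answer: 12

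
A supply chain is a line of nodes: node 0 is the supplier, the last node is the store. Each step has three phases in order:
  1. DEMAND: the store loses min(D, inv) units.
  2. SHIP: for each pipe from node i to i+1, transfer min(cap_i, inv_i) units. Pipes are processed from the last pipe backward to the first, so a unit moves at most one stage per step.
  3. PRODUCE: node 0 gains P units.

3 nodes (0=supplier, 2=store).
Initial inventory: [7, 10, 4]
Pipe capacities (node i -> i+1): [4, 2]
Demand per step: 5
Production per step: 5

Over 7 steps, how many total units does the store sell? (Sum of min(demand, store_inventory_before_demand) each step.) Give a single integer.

Answer: 16

Derivation:
Step 1: sold=4 (running total=4) -> [8 12 2]
Step 2: sold=2 (running total=6) -> [9 14 2]
Step 3: sold=2 (running total=8) -> [10 16 2]
Step 4: sold=2 (running total=10) -> [11 18 2]
Step 5: sold=2 (running total=12) -> [12 20 2]
Step 6: sold=2 (running total=14) -> [13 22 2]
Step 7: sold=2 (running total=16) -> [14 24 2]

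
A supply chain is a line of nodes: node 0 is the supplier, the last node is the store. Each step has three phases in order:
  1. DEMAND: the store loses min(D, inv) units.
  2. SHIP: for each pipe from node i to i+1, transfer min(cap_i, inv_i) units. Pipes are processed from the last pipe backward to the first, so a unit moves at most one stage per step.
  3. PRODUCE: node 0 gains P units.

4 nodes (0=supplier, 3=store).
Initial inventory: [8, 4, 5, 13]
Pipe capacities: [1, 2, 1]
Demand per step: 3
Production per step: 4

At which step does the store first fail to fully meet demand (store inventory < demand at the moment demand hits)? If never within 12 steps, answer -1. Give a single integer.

Step 1: demand=3,sold=3 ship[2->3]=1 ship[1->2]=2 ship[0->1]=1 prod=4 -> [11 3 6 11]
Step 2: demand=3,sold=3 ship[2->3]=1 ship[1->2]=2 ship[0->1]=1 prod=4 -> [14 2 7 9]
Step 3: demand=3,sold=3 ship[2->3]=1 ship[1->2]=2 ship[0->1]=1 prod=4 -> [17 1 8 7]
Step 4: demand=3,sold=3 ship[2->3]=1 ship[1->2]=1 ship[0->1]=1 prod=4 -> [20 1 8 5]
Step 5: demand=3,sold=3 ship[2->3]=1 ship[1->2]=1 ship[0->1]=1 prod=4 -> [23 1 8 3]
Step 6: demand=3,sold=3 ship[2->3]=1 ship[1->2]=1 ship[0->1]=1 prod=4 -> [26 1 8 1]
Step 7: demand=3,sold=1 ship[2->3]=1 ship[1->2]=1 ship[0->1]=1 prod=4 -> [29 1 8 1]
Step 8: demand=3,sold=1 ship[2->3]=1 ship[1->2]=1 ship[0->1]=1 prod=4 -> [32 1 8 1]
Step 9: demand=3,sold=1 ship[2->3]=1 ship[1->2]=1 ship[0->1]=1 prod=4 -> [35 1 8 1]
Step 10: demand=3,sold=1 ship[2->3]=1 ship[1->2]=1 ship[0->1]=1 prod=4 -> [38 1 8 1]
Step 11: demand=3,sold=1 ship[2->3]=1 ship[1->2]=1 ship[0->1]=1 prod=4 -> [41 1 8 1]
Step 12: demand=3,sold=1 ship[2->3]=1 ship[1->2]=1 ship[0->1]=1 prod=4 -> [44 1 8 1]
First stockout at step 7

7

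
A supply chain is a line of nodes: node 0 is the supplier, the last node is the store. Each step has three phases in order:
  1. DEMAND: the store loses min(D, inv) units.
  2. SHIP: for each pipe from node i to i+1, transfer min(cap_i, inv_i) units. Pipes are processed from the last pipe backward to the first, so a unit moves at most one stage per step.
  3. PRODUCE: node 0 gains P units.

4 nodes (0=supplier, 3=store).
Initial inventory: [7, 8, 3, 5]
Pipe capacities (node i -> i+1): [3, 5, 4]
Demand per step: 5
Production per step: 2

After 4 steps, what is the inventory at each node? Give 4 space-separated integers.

Step 1: demand=5,sold=5 ship[2->3]=3 ship[1->2]=5 ship[0->1]=3 prod=2 -> inv=[6 6 5 3]
Step 2: demand=5,sold=3 ship[2->3]=4 ship[1->2]=5 ship[0->1]=3 prod=2 -> inv=[5 4 6 4]
Step 3: demand=5,sold=4 ship[2->3]=4 ship[1->2]=4 ship[0->1]=3 prod=2 -> inv=[4 3 6 4]
Step 4: demand=5,sold=4 ship[2->3]=4 ship[1->2]=3 ship[0->1]=3 prod=2 -> inv=[3 3 5 4]

3 3 5 4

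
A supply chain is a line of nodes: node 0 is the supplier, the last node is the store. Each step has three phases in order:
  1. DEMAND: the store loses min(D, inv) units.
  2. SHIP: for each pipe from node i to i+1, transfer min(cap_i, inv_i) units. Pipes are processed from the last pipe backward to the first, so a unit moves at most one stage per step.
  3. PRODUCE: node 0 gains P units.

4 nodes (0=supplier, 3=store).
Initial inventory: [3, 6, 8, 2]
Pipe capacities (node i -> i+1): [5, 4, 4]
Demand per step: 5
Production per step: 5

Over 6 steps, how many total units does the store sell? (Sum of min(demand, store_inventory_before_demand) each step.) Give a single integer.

Answer: 22

Derivation:
Step 1: sold=2 (running total=2) -> [5 5 8 4]
Step 2: sold=4 (running total=6) -> [5 6 8 4]
Step 3: sold=4 (running total=10) -> [5 7 8 4]
Step 4: sold=4 (running total=14) -> [5 8 8 4]
Step 5: sold=4 (running total=18) -> [5 9 8 4]
Step 6: sold=4 (running total=22) -> [5 10 8 4]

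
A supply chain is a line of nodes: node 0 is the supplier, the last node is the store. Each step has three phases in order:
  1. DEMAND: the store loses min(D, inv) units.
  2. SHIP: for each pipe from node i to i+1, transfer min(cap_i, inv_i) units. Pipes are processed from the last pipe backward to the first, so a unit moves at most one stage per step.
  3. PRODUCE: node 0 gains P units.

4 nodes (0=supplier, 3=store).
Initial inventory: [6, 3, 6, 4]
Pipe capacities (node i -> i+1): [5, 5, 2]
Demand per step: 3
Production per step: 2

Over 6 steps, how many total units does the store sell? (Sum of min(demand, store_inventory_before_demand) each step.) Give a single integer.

Answer: 14

Derivation:
Step 1: sold=3 (running total=3) -> [3 5 7 3]
Step 2: sold=3 (running total=6) -> [2 3 10 2]
Step 3: sold=2 (running total=8) -> [2 2 11 2]
Step 4: sold=2 (running total=10) -> [2 2 11 2]
Step 5: sold=2 (running total=12) -> [2 2 11 2]
Step 6: sold=2 (running total=14) -> [2 2 11 2]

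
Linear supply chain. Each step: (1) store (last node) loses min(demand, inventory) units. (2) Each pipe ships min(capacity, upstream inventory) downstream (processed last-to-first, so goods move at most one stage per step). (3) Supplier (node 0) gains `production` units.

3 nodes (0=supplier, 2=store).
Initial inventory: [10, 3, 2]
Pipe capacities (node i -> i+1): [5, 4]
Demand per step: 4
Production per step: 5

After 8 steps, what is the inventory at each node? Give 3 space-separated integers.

Step 1: demand=4,sold=2 ship[1->2]=3 ship[0->1]=5 prod=5 -> inv=[10 5 3]
Step 2: demand=4,sold=3 ship[1->2]=4 ship[0->1]=5 prod=5 -> inv=[10 6 4]
Step 3: demand=4,sold=4 ship[1->2]=4 ship[0->1]=5 prod=5 -> inv=[10 7 4]
Step 4: demand=4,sold=4 ship[1->2]=4 ship[0->1]=5 prod=5 -> inv=[10 8 4]
Step 5: demand=4,sold=4 ship[1->2]=4 ship[0->1]=5 prod=5 -> inv=[10 9 4]
Step 6: demand=4,sold=4 ship[1->2]=4 ship[0->1]=5 prod=5 -> inv=[10 10 4]
Step 7: demand=4,sold=4 ship[1->2]=4 ship[0->1]=5 prod=5 -> inv=[10 11 4]
Step 8: demand=4,sold=4 ship[1->2]=4 ship[0->1]=5 prod=5 -> inv=[10 12 4]

10 12 4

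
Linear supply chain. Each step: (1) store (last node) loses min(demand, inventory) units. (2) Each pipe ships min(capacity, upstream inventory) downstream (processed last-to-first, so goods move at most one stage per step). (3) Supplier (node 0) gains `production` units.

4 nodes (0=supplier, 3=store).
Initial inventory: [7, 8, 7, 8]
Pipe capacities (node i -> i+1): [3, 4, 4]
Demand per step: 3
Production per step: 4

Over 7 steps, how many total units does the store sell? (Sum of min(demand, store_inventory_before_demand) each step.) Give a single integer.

Answer: 21

Derivation:
Step 1: sold=3 (running total=3) -> [8 7 7 9]
Step 2: sold=3 (running total=6) -> [9 6 7 10]
Step 3: sold=3 (running total=9) -> [10 5 7 11]
Step 4: sold=3 (running total=12) -> [11 4 7 12]
Step 5: sold=3 (running total=15) -> [12 3 7 13]
Step 6: sold=3 (running total=18) -> [13 3 6 14]
Step 7: sold=3 (running total=21) -> [14 3 5 15]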